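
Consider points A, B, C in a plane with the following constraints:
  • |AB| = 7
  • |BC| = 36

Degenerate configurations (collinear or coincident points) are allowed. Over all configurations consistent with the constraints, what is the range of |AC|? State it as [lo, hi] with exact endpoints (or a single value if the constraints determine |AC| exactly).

|AB| ∈ {7}
|BC| ∈ {36}
|AC| ∈ [29, 43]

|AC| ∈ [29, 43]  (≈ [29.0000, 43.0000])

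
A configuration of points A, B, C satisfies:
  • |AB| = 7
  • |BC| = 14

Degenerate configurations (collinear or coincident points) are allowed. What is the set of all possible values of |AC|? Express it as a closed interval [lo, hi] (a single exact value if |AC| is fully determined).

|AB| ∈ {7}
|BC| ∈ {14}
|AC| ∈ [7, 21]

|AC| ∈ [7, 21]  (≈ [7.0000, 21.0000])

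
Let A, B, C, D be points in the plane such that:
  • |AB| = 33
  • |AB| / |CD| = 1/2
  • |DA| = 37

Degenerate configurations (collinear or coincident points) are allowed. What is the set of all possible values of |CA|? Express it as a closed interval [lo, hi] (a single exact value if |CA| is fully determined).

|CA| ∈ [29, 103]  (≈ [29.0000, 103.0000])

|AB| ∈ {33}
|AD| ∈ {37}
|CD| ∈ {66}
|BD| ∈ [4, 70]
|AC| ∈ [29, 103]
|BC| ∈ [0, 136]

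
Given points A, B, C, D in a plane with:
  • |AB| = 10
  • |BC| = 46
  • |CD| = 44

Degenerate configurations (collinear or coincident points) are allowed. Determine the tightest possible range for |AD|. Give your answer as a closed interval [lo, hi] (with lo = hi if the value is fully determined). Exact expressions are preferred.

|AD| ∈ [0, 100]  (≈ [0.0000, 100.0000])

|AB| ∈ {10}
|BC| ∈ {46}
|CD| ∈ {44}
|AC| ∈ [36, 56]
|BD| ∈ [2, 90]
|AD| ∈ [0, 100]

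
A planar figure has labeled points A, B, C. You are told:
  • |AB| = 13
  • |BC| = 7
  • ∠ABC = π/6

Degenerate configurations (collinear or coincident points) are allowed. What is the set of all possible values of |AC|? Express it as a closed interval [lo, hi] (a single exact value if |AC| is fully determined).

|AB| ∈ {13}
|BC| ∈ {7}
|AC| ∈ {√(218 - 91·√(3))}

|AC| = √(218 - 91·√(3))  (≈ 7.7707)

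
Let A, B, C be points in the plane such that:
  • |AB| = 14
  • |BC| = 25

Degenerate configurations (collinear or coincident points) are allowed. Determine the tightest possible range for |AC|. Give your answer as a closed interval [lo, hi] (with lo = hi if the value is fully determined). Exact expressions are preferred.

|AC| ∈ [11, 39]  (≈ [11.0000, 39.0000])

|AB| ∈ {14}
|BC| ∈ {25}
|AC| ∈ [11, 39]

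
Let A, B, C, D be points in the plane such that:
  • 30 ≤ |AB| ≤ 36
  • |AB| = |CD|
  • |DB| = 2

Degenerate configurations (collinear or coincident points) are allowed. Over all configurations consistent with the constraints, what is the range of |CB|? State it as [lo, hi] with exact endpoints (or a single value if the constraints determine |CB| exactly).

|CB| ∈ [28, 38]  (≈ [28.0000, 38.0000])

|AB| ∈ [30, 36]
|BD| ∈ {2}
|CD| ∈ [30, 36]
|AD| ∈ [28, 38]
|BC| ∈ [28, 38]
|AC| ∈ [0, 74]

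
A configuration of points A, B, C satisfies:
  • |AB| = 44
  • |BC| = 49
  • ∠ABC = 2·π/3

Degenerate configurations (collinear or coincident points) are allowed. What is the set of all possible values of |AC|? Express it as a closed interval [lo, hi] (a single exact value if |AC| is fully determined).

|AB| ∈ {44}
|BC| ∈ {49}
|AC| ∈ {√(6493)}

|AC| = √(6493)  (≈ 80.5792)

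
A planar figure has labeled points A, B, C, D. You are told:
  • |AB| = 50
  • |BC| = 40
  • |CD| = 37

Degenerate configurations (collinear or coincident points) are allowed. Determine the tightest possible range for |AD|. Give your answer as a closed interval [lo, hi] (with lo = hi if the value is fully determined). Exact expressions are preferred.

|AD| ∈ [0, 127]  (≈ [0.0000, 127.0000])

|AB| ∈ {50}
|BC| ∈ {40}
|CD| ∈ {37}
|AC| ∈ [10, 90]
|BD| ∈ [3, 77]
|AD| ∈ [0, 127]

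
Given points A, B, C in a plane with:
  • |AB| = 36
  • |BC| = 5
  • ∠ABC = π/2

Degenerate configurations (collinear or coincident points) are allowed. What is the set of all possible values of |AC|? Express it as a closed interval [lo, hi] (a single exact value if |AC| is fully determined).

|AB| ∈ {36}
|BC| ∈ {5}
|AC| ∈ {√(1321)}

|AC| = √(1321)  (≈ 36.3456)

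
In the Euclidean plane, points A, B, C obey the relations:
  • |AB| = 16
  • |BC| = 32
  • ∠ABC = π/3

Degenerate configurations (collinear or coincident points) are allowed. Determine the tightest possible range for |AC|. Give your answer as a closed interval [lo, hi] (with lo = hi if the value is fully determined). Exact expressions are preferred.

|AC| = 16·√(3)  (≈ 27.7128)

|AB| ∈ {16}
|BC| ∈ {32}
|AC| ∈ {16·√(3)}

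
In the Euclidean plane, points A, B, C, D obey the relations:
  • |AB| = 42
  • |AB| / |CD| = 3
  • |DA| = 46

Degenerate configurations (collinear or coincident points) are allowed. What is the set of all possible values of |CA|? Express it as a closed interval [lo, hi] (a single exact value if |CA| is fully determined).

|CA| ∈ [32, 60]  (≈ [32.0000, 60.0000])

|AB| ∈ {42}
|AD| ∈ {46}
|CD| ∈ {14}
|BD| ∈ [4, 88]
|AC| ∈ [32, 60]
|BC| ∈ [0, 102]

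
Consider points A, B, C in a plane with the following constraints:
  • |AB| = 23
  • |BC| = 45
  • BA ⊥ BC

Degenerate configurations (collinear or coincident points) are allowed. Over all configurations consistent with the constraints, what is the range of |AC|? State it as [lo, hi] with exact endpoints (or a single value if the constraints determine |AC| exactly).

|AB| ∈ {23}
|BC| ∈ {45}
|AC| ∈ {√(2554)}

|AC| = √(2554)  (≈ 50.5371)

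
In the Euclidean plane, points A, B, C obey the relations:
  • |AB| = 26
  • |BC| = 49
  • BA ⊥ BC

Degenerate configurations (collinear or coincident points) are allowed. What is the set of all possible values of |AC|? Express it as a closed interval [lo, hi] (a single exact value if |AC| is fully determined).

|AB| ∈ {26}
|BC| ∈ {49}
|AC| ∈ {√(3077)}

|AC| = √(3077)  (≈ 55.4707)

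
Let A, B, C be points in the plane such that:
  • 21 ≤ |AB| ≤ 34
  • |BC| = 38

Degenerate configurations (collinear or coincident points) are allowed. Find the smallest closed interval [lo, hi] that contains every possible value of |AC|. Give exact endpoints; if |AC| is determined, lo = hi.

|AB| ∈ [21, 34]
|BC| ∈ {38}
|AC| ∈ [4, 72]

|AC| ∈ [4, 72]  (≈ [4.0000, 72.0000])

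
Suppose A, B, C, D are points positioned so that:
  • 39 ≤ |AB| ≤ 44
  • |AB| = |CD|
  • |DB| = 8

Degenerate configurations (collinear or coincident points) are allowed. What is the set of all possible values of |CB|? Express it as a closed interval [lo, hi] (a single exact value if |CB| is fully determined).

|CB| ∈ [31, 52]  (≈ [31.0000, 52.0000])

|AB| ∈ [39, 44]
|BD| ∈ {8}
|CD| ∈ [39, 44]
|AD| ∈ [31, 52]
|BC| ∈ [31, 52]
|AC| ∈ [0, 96]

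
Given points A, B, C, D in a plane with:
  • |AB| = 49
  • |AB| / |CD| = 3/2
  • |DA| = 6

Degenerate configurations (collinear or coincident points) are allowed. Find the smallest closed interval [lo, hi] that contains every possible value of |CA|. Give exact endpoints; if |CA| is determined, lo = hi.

|AB| ∈ {49}
|AD| ∈ {6}
|CD| ∈ {98/3}
|BD| ∈ [43, 55]
|AC| ∈ [80/3, 116/3]
|BC| ∈ [31/3, 263/3]

|CA| ∈ [80/3, 116/3]  (≈ [26.6667, 38.6667])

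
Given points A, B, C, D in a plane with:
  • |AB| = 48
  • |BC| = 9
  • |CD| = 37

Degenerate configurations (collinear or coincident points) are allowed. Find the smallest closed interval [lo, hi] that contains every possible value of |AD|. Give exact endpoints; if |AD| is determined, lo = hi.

|AD| ∈ [2, 94]  (≈ [2.0000, 94.0000])

|AB| ∈ {48}
|BC| ∈ {9}
|CD| ∈ {37}
|AC| ∈ [39, 57]
|BD| ∈ [28, 46]
|AD| ∈ [2, 94]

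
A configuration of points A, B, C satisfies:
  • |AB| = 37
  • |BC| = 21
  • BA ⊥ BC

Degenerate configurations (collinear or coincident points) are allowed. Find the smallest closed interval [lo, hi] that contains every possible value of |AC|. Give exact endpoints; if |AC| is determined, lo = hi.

|AB| ∈ {37}
|BC| ∈ {21}
|AC| ∈ {√(1810)}

|AC| = √(1810)  (≈ 42.5441)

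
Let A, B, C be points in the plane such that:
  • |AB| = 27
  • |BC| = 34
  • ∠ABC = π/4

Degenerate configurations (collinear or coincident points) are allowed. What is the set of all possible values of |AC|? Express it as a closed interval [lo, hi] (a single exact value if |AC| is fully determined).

|AC| = √(1885 - 918·√(2))  (≈ 24.2230)

|AB| ∈ {27}
|BC| ∈ {34}
|AC| ∈ {√(1885 - 918·√(2))}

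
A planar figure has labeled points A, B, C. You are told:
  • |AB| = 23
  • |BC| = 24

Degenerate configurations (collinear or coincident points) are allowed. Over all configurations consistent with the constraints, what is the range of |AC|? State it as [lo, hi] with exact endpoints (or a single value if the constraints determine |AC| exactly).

|AC| ∈ [1, 47]  (≈ [1.0000, 47.0000])

|AB| ∈ {23}
|BC| ∈ {24}
|AC| ∈ [1, 47]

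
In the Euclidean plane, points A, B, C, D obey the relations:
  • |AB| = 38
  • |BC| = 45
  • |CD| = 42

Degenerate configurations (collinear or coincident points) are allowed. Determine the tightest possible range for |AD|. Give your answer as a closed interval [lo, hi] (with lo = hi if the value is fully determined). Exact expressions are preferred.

|AB| ∈ {38}
|BC| ∈ {45}
|CD| ∈ {42}
|AC| ∈ [7, 83]
|BD| ∈ [3, 87]
|AD| ∈ [0, 125]

|AD| ∈ [0, 125]  (≈ [0.0000, 125.0000])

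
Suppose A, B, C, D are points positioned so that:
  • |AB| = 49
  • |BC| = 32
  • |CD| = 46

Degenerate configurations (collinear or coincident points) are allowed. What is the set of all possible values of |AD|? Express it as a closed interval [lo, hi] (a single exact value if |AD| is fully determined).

|AB| ∈ {49}
|BC| ∈ {32}
|CD| ∈ {46}
|AC| ∈ [17, 81]
|BD| ∈ [14, 78]
|AD| ∈ [0, 127]

|AD| ∈ [0, 127]  (≈ [0.0000, 127.0000])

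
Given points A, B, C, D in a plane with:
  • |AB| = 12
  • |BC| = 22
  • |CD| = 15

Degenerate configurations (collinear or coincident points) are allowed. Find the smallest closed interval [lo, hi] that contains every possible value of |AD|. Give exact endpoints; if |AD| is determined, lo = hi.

|AD| ∈ [0, 49]  (≈ [0.0000, 49.0000])

|AB| ∈ {12}
|BC| ∈ {22}
|CD| ∈ {15}
|AC| ∈ [10, 34]
|BD| ∈ [7, 37]
|AD| ∈ [0, 49]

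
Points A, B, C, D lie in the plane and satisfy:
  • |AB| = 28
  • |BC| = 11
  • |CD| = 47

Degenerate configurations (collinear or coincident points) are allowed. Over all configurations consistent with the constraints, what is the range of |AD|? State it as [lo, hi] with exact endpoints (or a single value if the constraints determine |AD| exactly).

|AD| ∈ [8, 86]  (≈ [8.0000, 86.0000])

|AB| ∈ {28}
|BC| ∈ {11}
|CD| ∈ {47}
|AC| ∈ [17, 39]
|BD| ∈ [36, 58]
|AD| ∈ [8, 86]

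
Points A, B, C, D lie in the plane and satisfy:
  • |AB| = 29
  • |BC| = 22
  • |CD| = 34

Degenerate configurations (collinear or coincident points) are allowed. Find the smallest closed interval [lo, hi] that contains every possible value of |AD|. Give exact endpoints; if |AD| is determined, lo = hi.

|AD| ∈ [0, 85]  (≈ [0.0000, 85.0000])

|AB| ∈ {29}
|BC| ∈ {22}
|CD| ∈ {34}
|AC| ∈ [7, 51]
|BD| ∈ [12, 56]
|AD| ∈ [0, 85]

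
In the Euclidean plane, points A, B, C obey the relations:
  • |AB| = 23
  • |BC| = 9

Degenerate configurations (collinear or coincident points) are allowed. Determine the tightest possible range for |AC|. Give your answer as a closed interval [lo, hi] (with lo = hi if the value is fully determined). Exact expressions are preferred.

|AC| ∈ [14, 32]  (≈ [14.0000, 32.0000])

|AB| ∈ {23}
|BC| ∈ {9}
|AC| ∈ [14, 32]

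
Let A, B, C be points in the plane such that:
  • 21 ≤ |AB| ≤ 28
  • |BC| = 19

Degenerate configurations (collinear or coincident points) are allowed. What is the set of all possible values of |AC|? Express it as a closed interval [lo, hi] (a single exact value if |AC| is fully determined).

|AC| ∈ [2, 47]  (≈ [2.0000, 47.0000])

|AB| ∈ [21, 28]
|BC| ∈ {19}
|AC| ∈ [2, 47]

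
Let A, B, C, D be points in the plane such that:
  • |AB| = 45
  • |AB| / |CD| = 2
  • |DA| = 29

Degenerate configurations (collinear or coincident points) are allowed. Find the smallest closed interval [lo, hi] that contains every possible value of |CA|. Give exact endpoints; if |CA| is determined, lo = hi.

|CA| ∈ [13/2, 103/2]  (≈ [6.5000, 51.5000])

|AB| ∈ {45}
|AD| ∈ {29}
|CD| ∈ {45/2}
|BD| ∈ [16, 74]
|AC| ∈ [13/2, 103/2]
|BC| ∈ [0, 193/2]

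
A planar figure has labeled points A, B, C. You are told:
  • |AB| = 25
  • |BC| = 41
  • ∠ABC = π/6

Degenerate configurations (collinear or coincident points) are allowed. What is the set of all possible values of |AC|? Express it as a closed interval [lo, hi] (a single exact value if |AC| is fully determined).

|AB| ∈ {25}
|BC| ∈ {41}
|AC| ∈ {√(2306 - 1025·√(3))}

|AC| = √(2306 - 1025·√(3))  (≈ 23.0358)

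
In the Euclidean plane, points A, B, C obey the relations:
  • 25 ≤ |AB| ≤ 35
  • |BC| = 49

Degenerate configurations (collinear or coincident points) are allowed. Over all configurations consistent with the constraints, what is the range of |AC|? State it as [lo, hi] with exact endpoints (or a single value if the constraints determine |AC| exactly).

|AB| ∈ [25, 35]
|BC| ∈ {49}
|AC| ∈ [14, 84]

|AC| ∈ [14, 84]  (≈ [14.0000, 84.0000])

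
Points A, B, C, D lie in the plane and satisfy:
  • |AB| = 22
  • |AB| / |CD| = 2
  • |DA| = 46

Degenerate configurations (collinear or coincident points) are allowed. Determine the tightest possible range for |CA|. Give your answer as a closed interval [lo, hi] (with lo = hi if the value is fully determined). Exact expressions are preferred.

|AB| ∈ {22}
|AD| ∈ {46}
|CD| ∈ {11}
|BD| ∈ [24, 68]
|AC| ∈ [35, 57]
|BC| ∈ [13, 79]

|CA| ∈ [35, 57]  (≈ [35.0000, 57.0000])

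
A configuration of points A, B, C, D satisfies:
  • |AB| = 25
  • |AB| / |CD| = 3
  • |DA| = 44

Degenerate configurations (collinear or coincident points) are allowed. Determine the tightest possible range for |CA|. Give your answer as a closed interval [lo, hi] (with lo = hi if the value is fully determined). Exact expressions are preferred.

|AB| ∈ {25}
|AD| ∈ {44}
|CD| ∈ {25/3}
|BD| ∈ [19, 69]
|AC| ∈ [107/3, 157/3]
|BC| ∈ [32/3, 232/3]

|CA| ∈ [107/3, 157/3]  (≈ [35.6667, 52.3333])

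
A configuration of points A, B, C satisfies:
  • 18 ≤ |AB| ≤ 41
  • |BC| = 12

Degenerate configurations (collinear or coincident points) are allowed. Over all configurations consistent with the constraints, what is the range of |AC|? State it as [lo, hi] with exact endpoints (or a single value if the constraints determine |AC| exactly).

|AC| ∈ [6, 53]  (≈ [6.0000, 53.0000])

|AB| ∈ [18, 41]
|BC| ∈ {12}
|AC| ∈ [6, 53]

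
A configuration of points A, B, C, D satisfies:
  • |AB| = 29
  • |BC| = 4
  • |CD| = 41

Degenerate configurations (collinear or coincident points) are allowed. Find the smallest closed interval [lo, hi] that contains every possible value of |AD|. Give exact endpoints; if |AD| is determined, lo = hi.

|AD| ∈ [8, 74]  (≈ [8.0000, 74.0000])

|AB| ∈ {29}
|BC| ∈ {4}
|CD| ∈ {41}
|AC| ∈ [25, 33]
|BD| ∈ [37, 45]
|AD| ∈ [8, 74]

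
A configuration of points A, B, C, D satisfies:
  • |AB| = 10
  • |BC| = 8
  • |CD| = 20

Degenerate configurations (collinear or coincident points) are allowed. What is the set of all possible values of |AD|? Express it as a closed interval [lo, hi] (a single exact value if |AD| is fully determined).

|AD| ∈ [2, 38]  (≈ [2.0000, 38.0000])

|AB| ∈ {10}
|BC| ∈ {8}
|CD| ∈ {20}
|AC| ∈ [2, 18]
|BD| ∈ [12, 28]
|AD| ∈ [2, 38]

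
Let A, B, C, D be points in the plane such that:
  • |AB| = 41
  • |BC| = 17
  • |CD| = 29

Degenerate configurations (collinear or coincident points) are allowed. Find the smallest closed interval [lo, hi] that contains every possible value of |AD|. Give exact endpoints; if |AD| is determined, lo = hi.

|AB| ∈ {41}
|BC| ∈ {17}
|CD| ∈ {29}
|AC| ∈ [24, 58]
|BD| ∈ [12, 46]
|AD| ∈ [0, 87]

|AD| ∈ [0, 87]  (≈ [0.0000, 87.0000])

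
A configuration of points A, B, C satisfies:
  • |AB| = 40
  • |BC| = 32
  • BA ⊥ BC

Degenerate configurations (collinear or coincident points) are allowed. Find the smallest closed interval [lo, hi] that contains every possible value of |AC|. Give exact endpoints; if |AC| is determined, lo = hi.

|AB| ∈ {40}
|BC| ∈ {32}
|AC| ∈ {8·√(41)}

|AC| = 8·√(41)  (≈ 51.2250)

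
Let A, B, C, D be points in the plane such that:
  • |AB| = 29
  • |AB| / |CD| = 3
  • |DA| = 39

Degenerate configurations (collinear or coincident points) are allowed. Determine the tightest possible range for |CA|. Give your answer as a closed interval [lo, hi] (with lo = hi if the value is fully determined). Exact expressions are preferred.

|CA| ∈ [88/3, 146/3]  (≈ [29.3333, 48.6667])

|AB| ∈ {29}
|AD| ∈ {39}
|CD| ∈ {29/3}
|BD| ∈ [10, 68]
|AC| ∈ [88/3, 146/3]
|BC| ∈ [1/3, 233/3]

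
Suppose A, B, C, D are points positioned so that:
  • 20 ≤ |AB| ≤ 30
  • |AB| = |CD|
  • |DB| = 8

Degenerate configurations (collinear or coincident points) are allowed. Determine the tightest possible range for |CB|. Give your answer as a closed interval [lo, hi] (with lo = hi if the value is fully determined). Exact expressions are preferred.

|CB| ∈ [12, 38]  (≈ [12.0000, 38.0000])

|AB| ∈ [20, 30]
|BD| ∈ {8}
|CD| ∈ [20, 30]
|AD| ∈ [12, 38]
|BC| ∈ [12, 38]
|AC| ∈ [0, 68]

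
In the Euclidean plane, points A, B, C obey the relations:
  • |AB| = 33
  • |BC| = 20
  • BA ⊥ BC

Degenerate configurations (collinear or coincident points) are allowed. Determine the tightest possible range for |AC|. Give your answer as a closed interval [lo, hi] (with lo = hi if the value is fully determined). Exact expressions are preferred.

|AB| ∈ {33}
|BC| ∈ {20}
|AC| ∈ {√(1489)}

|AC| = √(1489)  (≈ 38.5876)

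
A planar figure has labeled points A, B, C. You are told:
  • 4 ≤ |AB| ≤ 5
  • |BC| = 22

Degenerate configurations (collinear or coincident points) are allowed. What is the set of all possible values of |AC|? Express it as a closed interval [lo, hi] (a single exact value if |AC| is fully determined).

|AB| ∈ [4, 5]
|BC| ∈ {22}
|AC| ∈ [17, 27]

|AC| ∈ [17, 27]  (≈ [17.0000, 27.0000])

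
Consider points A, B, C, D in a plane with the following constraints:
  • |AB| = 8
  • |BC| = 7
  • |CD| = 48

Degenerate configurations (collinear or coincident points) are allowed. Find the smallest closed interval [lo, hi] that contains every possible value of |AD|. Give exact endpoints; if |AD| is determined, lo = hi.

|AB| ∈ {8}
|BC| ∈ {7}
|CD| ∈ {48}
|AC| ∈ [1, 15]
|BD| ∈ [41, 55]
|AD| ∈ [33, 63]

|AD| ∈ [33, 63]  (≈ [33.0000, 63.0000])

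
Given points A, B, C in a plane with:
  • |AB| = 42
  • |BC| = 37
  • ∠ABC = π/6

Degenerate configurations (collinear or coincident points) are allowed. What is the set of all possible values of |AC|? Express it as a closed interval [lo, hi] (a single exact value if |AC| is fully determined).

|AB| ∈ {42}
|BC| ∈ {37}
|AC| ∈ {√(3133 - 1554·√(3))}

|AC| = √(3133 - 1554·√(3))  (≈ 21.0094)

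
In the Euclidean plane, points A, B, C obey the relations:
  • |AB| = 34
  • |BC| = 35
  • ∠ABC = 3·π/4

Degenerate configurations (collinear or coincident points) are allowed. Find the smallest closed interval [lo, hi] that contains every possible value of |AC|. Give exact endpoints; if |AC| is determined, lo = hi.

|AC| = √(1190·√(2) + 2381)  (≈ 63.7488)

|AB| ∈ {34}
|BC| ∈ {35}
|AC| ∈ {√(1190·√(2) + 2381)}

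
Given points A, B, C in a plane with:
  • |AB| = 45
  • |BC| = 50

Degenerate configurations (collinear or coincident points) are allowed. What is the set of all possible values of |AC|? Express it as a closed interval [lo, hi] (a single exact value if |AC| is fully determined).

|AC| ∈ [5, 95]  (≈ [5.0000, 95.0000])

|AB| ∈ {45}
|BC| ∈ {50}
|AC| ∈ [5, 95]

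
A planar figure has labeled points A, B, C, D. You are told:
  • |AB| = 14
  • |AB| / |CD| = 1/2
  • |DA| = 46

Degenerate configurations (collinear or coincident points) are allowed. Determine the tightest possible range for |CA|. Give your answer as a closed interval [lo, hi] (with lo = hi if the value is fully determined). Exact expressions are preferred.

|CA| ∈ [18, 74]  (≈ [18.0000, 74.0000])

|AB| ∈ {14}
|AD| ∈ {46}
|CD| ∈ {28}
|BD| ∈ [32, 60]
|AC| ∈ [18, 74]
|BC| ∈ [4, 88]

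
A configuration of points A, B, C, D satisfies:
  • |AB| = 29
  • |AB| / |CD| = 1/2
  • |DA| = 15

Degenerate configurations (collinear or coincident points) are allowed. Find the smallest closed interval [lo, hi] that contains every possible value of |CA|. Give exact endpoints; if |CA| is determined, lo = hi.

|CA| ∈ [43, 73]  (≈ [43.0000, 73.0000])

|AB| ∈ {29}
|AD| ∈ {15}
|CD| ∈ {58}
|BD| ∈ [14, 44]
|AC| ∈ [43, 73]
|BC| ∈ [14, 102]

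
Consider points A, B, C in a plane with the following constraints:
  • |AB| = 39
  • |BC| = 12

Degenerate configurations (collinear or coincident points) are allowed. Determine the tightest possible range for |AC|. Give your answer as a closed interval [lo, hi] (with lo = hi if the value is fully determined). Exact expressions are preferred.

|AB| ∈ {39}
|BC| ∈ {12}
|AC| ∈ [27, 51]

|AC| ∈ [27, 51]  (≈ [27.0000, 51.0000])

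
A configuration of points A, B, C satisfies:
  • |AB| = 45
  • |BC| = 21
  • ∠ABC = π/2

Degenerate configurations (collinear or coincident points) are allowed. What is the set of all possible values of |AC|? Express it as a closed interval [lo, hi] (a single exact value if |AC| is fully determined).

|AB| ∈ {45}
|BC| ∈ {21}
|AC| ∈ {3·√(274)}

|AC| = 3·√(274)  (≈ 49.6588)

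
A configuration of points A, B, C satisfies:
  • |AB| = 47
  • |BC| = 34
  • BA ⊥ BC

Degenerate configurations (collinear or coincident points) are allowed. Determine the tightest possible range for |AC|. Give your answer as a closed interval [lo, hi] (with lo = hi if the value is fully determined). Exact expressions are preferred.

|AB| ∈ {47}
|BC| ∈ {34}
|AC| ∈ {√(3365)}

|AC| = √(3365)  (≈ 58.0086)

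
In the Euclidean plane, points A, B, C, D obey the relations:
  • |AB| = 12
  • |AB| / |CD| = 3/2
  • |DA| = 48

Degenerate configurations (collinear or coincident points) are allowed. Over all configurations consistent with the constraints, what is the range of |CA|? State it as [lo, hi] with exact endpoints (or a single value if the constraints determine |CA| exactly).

|AB| ∈ {12}
|AD| ∈ {48}
|CD| ∈ {8}
|BD| ∈ [36, 60]
|AC| ∈ [40, 56]
|BC| ∈ [28, 68]

|CA| ∈ [40, 56]  (≈ [40.0000, 56.0000])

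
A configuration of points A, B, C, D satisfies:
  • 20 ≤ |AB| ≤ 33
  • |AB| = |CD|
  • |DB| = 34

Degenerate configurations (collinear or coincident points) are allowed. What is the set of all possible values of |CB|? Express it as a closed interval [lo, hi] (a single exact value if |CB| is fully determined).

|CB| ∈ [1, 67]  (≈ [1.0000, 67.0000])

|AB| ∈ [20, 33]
|BD| ∈ {34}
|CD| ∈ [20, 33]
|AD| ∈ [1, 67]
|BC| ∈ [1, 67]
|AC| ∈ [0, 100]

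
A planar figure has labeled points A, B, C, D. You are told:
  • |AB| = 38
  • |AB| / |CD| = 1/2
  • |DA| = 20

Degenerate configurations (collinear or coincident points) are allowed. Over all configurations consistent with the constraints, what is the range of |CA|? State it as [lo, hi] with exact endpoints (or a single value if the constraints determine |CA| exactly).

|CA| ∈ [56, 96]  (≈ [56.0000, 96.0000])

|AB| ∈ {38}
|AD| ∈ {20}
|CD| ∈ {76}
|BD| ∈ [18, 58]
|AC| ∈ [56, 96]
|BC| ∈ [18, 134]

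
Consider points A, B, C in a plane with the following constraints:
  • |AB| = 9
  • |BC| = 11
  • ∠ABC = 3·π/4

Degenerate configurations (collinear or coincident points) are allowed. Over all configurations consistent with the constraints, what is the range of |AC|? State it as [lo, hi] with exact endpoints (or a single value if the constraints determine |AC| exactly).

|AC| = √(99·√(2) + 202)  (≈ 18.4934)

|AB| ∈ {9}
|BC| ∈ {11}
|AC| ∈ {√(99·√(2) + 202)}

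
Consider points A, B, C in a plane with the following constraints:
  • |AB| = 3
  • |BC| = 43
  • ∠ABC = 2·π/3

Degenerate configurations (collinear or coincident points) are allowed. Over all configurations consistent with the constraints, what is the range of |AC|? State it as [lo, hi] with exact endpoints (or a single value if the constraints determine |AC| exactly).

|AB| ∈ {3}
|BC| ∈ {43}
|AC| ∈ {√(1987)}

|AC| = √(1987)  (≈ 44.5758)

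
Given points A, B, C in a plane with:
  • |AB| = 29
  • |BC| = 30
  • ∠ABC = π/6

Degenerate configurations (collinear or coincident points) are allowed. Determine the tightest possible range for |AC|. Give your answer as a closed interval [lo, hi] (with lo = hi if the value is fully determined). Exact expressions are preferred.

|AC| = √(1741 - 870·√(3))  (≈ 15.3008)

|AB| ∈ {29}
|BC| ∈ {30}
|AC| ∈ {√(1741 - 870·√(3))}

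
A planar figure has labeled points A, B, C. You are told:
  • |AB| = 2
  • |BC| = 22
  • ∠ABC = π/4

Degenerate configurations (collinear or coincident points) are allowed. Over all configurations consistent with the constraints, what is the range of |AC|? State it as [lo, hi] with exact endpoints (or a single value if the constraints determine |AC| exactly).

|AC| = 2·√(122 - 11·√(2))  (≈ 20.6343)

|AB| ∈ {2}
|BC| ∈ {22}
|AC| ∈ {2·√(122 - 11·√(2))}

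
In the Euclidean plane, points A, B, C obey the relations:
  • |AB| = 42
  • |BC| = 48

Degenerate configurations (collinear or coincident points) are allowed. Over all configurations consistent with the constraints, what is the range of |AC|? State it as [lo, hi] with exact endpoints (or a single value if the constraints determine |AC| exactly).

|AB| ∈ {42}
|BC| ∈ {48}
|AC| ∈ [6, 90]

|AC| ∈ [6, 90]  (≈ [6.0000, 90.0000])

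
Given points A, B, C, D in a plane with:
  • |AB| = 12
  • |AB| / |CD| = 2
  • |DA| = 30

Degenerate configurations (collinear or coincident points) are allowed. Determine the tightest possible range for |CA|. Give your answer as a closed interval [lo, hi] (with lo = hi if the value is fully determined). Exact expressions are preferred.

|CA| ∈ [24, 36]  (≈ [24.0000, 36.0000])

|AB| ∈ {12}
|AD| ∈ {30}
|CD| ∈ {6}
|BD| ∈ [18, 42]
|AC| ∈ [24, 36]
|BC| ∈ [12, 48]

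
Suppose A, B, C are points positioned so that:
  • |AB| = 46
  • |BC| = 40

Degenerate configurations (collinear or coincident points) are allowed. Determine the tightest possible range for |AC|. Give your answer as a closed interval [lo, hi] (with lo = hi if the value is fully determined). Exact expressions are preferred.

|AB| ∈ {46}
|BC| ∈ {40}
|AC| ∈ [6, 86]

|AC| ∈ [6, 86]  (≈ [6.0000, 86.0000])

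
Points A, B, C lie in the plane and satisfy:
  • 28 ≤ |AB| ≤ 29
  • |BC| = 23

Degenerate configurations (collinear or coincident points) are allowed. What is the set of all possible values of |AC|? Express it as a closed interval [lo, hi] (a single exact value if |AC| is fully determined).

|AB| ∈ [28, 29]
|BC| ∈ {23}
|AC| ∈ [5, 52]

|AC| ∈ [5, 52]  (≈ [5.0000, 52.0000])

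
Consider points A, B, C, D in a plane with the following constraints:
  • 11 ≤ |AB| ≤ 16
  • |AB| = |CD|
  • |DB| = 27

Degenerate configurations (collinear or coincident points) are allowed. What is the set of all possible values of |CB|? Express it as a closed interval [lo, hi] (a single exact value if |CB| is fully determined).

|CB| ∈ [11, 43]  (≈ [11.0000, 43.0000])

|AB| ∈ [11, 16]
|BD| ∈ {27}
|CD| ∈ [11, 16]
|AD| ∈ [11, 43]
|BC| ∈ [11, 43]
|AC| ∈ [0, 59]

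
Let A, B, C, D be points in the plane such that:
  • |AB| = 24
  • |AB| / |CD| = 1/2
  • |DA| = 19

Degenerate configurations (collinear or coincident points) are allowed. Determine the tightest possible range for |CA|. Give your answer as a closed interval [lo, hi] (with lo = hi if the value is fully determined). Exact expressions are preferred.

|AB| ∈ {24}
|AD| ∈ {19}
|CD| ∈ {48}
|BD| ∈ [5, 43]
|AC| ∈ [29, 67]
|BC| ∈ [5, 91]

|CA| ∈ [29, 67]  (≈ [29.0000, 67.0000])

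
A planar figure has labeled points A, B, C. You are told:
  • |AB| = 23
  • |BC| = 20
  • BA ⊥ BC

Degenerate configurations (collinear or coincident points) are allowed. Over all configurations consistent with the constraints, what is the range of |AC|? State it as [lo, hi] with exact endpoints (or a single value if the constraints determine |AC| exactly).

|AB| ∈ {23}
|BC| ∈ {20}
|AC| ∈ {√(929)}

|AC| = √(929)  (≈ 30.4795)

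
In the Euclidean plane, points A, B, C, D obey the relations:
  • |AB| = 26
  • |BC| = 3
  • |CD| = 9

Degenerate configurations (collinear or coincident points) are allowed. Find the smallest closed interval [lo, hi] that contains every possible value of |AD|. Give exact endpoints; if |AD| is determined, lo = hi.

|AD| ∈ [14, 38]  (≈ [14.0000, 38.0000])

|AB| ∈ {26}
|BC| ∈ {3}
|CD| ∈ {9}
|AC| ∈ [23, 29]
|BD| ∈ [6, 12]
|AD| ∈ [14, 38]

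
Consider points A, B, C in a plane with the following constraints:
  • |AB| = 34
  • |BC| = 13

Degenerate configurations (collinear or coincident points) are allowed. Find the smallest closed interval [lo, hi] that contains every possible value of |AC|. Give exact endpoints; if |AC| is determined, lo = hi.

|AB| ∈ {34}
|BC| ∈ {13}
|AC| ∈ [21, 47]

|AC| ∈ [21, 47]  (≈ [21.0000, 47.0000])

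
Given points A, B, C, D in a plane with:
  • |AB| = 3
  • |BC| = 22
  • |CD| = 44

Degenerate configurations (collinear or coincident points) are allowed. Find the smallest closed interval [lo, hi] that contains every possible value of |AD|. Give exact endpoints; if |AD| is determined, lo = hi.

|AB| ∈ {3}
|BC| ∈ {22}
|CD| ∈ {44}
|AC| ∈ [19, 25]
|BD| ∈ [22, 66]
|AD| ∈ [19, 69]

|AD| ∈ [19, 69]  (≈ [19.0000, 69.0000])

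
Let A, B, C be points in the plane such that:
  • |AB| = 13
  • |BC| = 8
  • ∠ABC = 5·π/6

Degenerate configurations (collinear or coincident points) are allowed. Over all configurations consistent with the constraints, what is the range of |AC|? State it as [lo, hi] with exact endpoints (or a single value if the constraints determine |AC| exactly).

|AB| ∈ {13}
|BC| ∈ {8}
|AC| ∈ {√(104·√(3) + 233)}

|AC| = √(104·√(3) + 233)  (≈ 20.3257)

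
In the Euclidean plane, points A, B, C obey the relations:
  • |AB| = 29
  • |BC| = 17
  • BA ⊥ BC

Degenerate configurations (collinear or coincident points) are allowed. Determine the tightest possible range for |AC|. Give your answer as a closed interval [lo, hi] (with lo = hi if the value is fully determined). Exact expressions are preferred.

|AC| = √(1130)  (≈ 33.6155)

|AB| ∈ {29}
|BC| ∈ {17}
|AC| ∈ {√(1130)}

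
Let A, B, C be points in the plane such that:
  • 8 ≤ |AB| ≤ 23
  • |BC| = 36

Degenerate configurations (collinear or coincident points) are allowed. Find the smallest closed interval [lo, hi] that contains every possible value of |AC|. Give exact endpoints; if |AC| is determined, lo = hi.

|AB| ∈ [8, 23]
|BC| ∈ {36}
|AC| ∈ [13, 59]

|AC| ∈ [13, 59]  (≈ [13.0000, 59.0000])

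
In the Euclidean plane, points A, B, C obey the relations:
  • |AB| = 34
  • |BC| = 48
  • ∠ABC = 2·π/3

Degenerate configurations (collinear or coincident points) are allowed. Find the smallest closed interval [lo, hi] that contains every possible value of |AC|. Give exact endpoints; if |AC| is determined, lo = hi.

|AB| ∈ {34}
|BC| ∈ {48}
|AC| ∈ {2·√(1273)}

|AC| = 2·√(1273)  (≈ 71.3583)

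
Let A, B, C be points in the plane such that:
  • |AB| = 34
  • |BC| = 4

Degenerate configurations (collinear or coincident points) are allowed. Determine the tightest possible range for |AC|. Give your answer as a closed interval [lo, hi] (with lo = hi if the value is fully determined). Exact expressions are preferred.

|AB| ∈ {34}
|BC| ∈ {4}
|AC| ∈ [30, 38]

|AC| ∈ [30, 38]  (≈ [30.0000, 38.0000])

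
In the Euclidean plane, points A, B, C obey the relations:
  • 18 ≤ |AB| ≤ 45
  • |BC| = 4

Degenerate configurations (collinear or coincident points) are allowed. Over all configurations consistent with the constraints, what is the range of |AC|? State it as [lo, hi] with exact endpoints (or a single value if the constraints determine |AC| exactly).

|AB| ∈ [18, 45]
|BC| ∈ {4}
|AC| ∈ [14, 49]

|AC| ∈ [14, 49]  (≈ [14.0000, 49.0000])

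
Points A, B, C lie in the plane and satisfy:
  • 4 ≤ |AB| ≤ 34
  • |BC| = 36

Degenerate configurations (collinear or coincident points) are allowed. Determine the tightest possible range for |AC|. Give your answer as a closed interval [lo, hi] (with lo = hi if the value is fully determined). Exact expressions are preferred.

|AC| ∈ [2, 70]  (≈ [2.0000, 70.0000])

|AB| ∈ [4, 34]
|BC| ∈ {36}
|AC| ∈ [2, 70]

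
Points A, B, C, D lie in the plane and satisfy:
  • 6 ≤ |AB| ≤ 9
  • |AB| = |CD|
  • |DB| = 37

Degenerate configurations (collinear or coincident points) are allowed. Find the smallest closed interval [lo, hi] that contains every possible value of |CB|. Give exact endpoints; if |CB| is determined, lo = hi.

|CB| ∈ [28, 46]  (≈ [28.0000, 46.0000])

|AB| ∈ [6, 9]
|BD| ∈ {37}
|CD| ∈ [6, 9]
|AD| ∈ [28, 46]
|BC| ∈ [28, 46]
|AC| ∈ [19, 55]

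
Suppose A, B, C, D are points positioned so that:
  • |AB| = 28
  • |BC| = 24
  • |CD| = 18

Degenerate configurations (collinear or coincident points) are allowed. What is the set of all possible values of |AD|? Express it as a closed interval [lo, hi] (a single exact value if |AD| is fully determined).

|AB| ∈ {28}
|BC| ∈ {24}
|CD| ∈ {18}
|AC| ∈ [4, 52]
|BD| ∈ [6, 42]
|AD| ∈ [0, 70]

|AD| ∈ [0, 70]  (≈ [0.0000, 70.0000])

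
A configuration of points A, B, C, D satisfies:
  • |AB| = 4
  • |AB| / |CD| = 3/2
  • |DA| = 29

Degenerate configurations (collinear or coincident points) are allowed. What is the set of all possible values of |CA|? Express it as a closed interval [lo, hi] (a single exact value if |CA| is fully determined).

|CA| ∈ [79/3, 95/3]  (≈ [26.3333, 31.6667])

|AB| ∈ {4}
|AD| ∈ {29}
|CD| ∈ {8/3}
|BD| ∈ [25, 33]
|AC| ∈ [79/3, 95/3]
|BC| ∈ [67/3, 107/3]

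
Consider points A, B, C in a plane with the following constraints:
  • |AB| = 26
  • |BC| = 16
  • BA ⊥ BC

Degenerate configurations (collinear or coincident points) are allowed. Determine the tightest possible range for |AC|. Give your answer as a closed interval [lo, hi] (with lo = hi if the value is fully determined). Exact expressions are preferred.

|AC| = 2·√(233)  (≈ 30.5287)

|AB| ∈ {26}
|BC| ∈ {16}
|AC| ∈ {2·√(233)}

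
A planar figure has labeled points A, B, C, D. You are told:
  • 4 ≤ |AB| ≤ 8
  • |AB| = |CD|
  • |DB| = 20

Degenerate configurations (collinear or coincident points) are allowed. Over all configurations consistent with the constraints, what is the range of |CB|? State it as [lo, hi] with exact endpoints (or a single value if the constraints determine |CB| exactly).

|CB| ∈ [12, 28]  (≈ [12.0000, 28.0000])

|AB| ∈ [4, 8]
|BD| ∈ {20}
|CD| ∈ [4, 8]
|AD| ∈ [12, 28]
|BC| ∈ [12, 28]
|AC| ∈ [4, 36]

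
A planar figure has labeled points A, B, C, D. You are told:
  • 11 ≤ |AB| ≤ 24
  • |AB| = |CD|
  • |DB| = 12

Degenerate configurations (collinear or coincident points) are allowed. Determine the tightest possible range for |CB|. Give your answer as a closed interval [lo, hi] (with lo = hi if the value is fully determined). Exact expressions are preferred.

|AB| ∈ [11, 24]
|BD| ∈ {12}
|CD| ∈ [11, 24]
|AD| ∈ [0, 36]
|BC| ∈ [0, 36]
|AC| ∈ [0, 60]

|CB| ∈ [0, 36]  (≈ [0.0000, 36.0000])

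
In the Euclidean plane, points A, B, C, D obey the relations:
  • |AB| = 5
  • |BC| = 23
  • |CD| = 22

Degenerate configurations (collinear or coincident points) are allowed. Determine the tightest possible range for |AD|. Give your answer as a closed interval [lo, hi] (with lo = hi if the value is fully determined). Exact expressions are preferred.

|AD| ∈ [0, 50]  (≈ [0.0000, 50.0000])

|AB| ∈ {5}
|BC| ∈ {23}
|CD| ∈ {22}
|AC| ∈ [18, 28]
|BD| ∈ [1, 45]
|AD| ∈ [0, 50]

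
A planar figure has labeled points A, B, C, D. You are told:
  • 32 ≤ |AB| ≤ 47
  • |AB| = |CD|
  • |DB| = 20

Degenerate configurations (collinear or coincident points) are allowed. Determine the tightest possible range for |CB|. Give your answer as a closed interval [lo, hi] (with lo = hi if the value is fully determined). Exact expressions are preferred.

|CB| ∈ [12, 67]  (≈ [12.0000, 67.0000])

|AB| ∈ [32, 47]
|BD| ∈ {20}
|CD| ∈ [32, 47]
|AD| ∈ [12, 67]
|BC| ∈ [12, 67]
|AC| ∈ [0, 114]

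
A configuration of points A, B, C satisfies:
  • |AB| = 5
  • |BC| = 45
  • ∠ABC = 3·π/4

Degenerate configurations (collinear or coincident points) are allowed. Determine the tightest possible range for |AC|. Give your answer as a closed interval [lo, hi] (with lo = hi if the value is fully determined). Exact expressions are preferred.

|AC| = 5·√(9·√(2) + 82)  (≈ 48.6641)

|AB| ∈ {5}
|BC| ∈ {45}
|AC| ∈ {5·√(9·√(2) + 82)}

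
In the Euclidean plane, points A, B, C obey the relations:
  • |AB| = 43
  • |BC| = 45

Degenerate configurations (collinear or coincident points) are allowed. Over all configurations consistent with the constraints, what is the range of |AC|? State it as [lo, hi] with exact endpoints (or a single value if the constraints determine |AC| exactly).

|AB| ∈ {43}
|BC| ∈ {45}
|AC| ∈ [2, 88]

|AC| ∈ [2, 88]  (≈ [2.0000, 88.0000])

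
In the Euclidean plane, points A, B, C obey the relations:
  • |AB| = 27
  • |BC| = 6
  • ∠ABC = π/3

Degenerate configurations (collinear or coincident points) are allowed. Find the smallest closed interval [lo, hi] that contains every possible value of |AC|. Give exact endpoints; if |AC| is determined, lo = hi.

|AB| ∈ {27}
|BC| ∈ {6}
|AC| ∈ {3·√(67)}

|AC| = 3·√(67)  (≈ 24.5561)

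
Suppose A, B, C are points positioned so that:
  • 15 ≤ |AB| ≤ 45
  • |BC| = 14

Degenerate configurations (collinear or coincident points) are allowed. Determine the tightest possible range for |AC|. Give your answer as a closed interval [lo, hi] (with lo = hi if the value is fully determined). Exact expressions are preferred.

|AC| ∈ [1, 59]  (≈ [1.0000, 59.0000])

|AB| ∈ [15, 45]
|BC| ∈ {14}
|AC| ∈ [1, 59]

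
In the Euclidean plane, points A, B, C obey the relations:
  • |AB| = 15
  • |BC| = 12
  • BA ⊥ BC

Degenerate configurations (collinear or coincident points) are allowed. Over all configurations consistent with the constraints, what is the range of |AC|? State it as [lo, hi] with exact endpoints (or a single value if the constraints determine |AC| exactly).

|AC| = 3·√(41)  (≈ 19.2094)

|AB| ∈ {15}
|BC| ∈ {12}
|AC| ∈ {3·√(41)}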